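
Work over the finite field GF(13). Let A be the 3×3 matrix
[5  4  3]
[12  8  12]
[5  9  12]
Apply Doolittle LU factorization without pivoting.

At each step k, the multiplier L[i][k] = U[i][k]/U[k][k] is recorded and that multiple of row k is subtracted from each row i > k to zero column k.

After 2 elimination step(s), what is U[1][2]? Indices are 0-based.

U[1][2] = 10

[col 0] pivot 5
  R1 -= 5*R0 → (0, 1, 10)  (L[1][0] := 5)
  R2 -= 1*R0 → (0, 5, 9)  (L[2][0] := 1)
[col 1] pivot 1
  R2 -= 5*R1 → (0, 0, 11)  (L[2][1] := 5)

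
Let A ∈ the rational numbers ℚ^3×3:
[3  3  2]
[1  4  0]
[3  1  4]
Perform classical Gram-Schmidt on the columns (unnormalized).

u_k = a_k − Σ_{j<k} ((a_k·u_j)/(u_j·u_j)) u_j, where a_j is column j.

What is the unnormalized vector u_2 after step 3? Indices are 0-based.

Step 1: u_0 = a_0 = (3, 1, 3).
Step 2: u_1 = a_1 − (16/19)·u_0 = (9/19, 60/19, -29/19).
Step 3: u_2 = a_2 − (18/19)·u_0 − (-7/17)·u_1 = (-11/17, 6/17, 9/17).

u_2 = (-11/17, 6/17, 9/17)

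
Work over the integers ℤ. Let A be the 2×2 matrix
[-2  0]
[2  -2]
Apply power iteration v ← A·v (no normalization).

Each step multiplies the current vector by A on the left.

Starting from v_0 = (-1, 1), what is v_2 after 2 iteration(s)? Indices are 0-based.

v_0 = (-1, 1).
v_1 = A·v_0 = (2, -4).
v_2 = A·v_1 = (-4, 12).

v_2 = (-4, 12)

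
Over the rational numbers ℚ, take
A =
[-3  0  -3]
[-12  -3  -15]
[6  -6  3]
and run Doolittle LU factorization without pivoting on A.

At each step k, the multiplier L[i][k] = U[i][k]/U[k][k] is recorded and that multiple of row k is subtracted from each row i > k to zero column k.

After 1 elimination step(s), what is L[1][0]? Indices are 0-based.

L[1][0] = 4

k=0: U[0][0]=-3
  eliminate (1,0): mult=4, new row 1: (0, -3, -3); set L[1][0]=4
  eliminate (2,0): mult=-2, new row 2: (0, -6, -3); set L[2][0]=-2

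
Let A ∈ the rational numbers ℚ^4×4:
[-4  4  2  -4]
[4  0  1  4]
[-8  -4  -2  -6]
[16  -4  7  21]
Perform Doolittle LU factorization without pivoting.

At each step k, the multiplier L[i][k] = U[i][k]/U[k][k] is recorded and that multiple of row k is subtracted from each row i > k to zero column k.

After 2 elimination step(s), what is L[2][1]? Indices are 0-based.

[col 0] pivot -4
  R1 -= -1*R0 → (0, 4, 3, 0)  (L[1][0] := -1)
  R2 -= 2*R0 → (0, -12, -6, 2)  (L[2][0] := 2)
  R3 -= -4*R0 → (0, 12, 15, 5)  (L[3][0] := -4)
[col 1] pivot 4
  R2 -= -3*R1 → (0, 0, 3, 2)  (L[2][1] := -3)
  R3 -= 3*R1 → (0, 0, 6, 5)  (L[3][1] := 3)

L[2][1] = -3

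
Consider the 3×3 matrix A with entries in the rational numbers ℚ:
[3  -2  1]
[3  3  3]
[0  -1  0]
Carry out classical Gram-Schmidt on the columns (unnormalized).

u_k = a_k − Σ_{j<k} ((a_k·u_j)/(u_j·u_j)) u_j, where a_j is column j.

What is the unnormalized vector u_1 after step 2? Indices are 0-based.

Step 1: u_0 = a_0 = (3, 3, 0).
Step 2: u_1 = a_1 − (1/6)·u_0 = (-5/2, 5/2, -1).

u_1 = (-5/2, 5/2, -1)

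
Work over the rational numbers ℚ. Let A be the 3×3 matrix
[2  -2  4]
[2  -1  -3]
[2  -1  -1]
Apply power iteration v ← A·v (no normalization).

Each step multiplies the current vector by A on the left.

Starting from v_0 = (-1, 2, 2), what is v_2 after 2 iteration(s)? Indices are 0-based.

v_0 = (-1, 2, 2).
v_1 = A·v_0 = (2, -10, -6).
v_2 = A·v_1 = (0, 32, 20).

v_2 = (0, 32, 20)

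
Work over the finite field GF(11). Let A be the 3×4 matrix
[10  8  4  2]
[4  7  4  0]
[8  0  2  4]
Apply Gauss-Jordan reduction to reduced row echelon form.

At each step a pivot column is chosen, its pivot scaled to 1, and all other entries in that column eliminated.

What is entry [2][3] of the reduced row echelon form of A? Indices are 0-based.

M[2][3] = 2

step 1: normalize row 0 (÷10) = (1, 3, 7, 9)
  row 1: subtract 4×row0 = (0, 6, 9, 8)
  row 2: subtract 8×row0 = (0, 9, 1, 9)
step 2: normalize row 1 (÷6) = (0, 1, 7, 5)
  row 0: subtract 3×row1 = (1, 0, 8, 5)
  row 2: subtract 9×row1 = (0, 0, 4, 8)
step 3: normalize row 2 (÷4) = (0, 0, 1, 2)
  row 0: subtract 8×row2 = (1, 0, 0, 0)
  row 1: subtract 7×row2 = (0, 1, 0, 2)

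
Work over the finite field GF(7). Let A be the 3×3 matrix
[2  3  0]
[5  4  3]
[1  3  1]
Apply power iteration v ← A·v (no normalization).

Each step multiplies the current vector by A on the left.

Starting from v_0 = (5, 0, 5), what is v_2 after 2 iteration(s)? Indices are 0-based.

v_2 = (0, 2, 0)

v_0 = (5, 0, 5).
v_1 = A·v_0 = (3, 5, 3).
v_2 = A·v_1 = (0, 2, 0).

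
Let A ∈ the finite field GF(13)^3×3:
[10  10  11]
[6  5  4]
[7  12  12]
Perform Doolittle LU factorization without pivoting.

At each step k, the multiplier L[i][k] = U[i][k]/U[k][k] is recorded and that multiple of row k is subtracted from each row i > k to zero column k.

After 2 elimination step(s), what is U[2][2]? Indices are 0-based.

U[2][2] = 3

[col 0] pivot 10
  R1 -= 11*R0 → (0, 12, 0)  (L[1][0] := 11)
  R2 -= 2*R0 → (0, 5, 3)  (L[2][0] := 2)
[col 1] pivot 12
  R2 -= 8*R1 → (0, 0, 3)  (L[2][1] := 8)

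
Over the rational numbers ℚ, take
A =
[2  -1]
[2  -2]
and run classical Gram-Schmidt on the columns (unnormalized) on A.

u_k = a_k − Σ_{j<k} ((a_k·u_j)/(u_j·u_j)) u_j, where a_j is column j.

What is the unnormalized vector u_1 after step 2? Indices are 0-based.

u_1 = (1/2, -1/2)

Step 1: u_0 = a_0 = (2, 2).
Step 2: u_1 = a_1 − (-3/4)·u_0 = (1/2, -1/2).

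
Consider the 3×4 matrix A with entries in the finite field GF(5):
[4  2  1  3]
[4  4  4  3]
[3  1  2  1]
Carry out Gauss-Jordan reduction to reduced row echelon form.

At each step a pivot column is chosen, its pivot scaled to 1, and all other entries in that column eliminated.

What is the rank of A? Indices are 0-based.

pivot(0,0)=4: scale R0 → (1, 3, 4, 2)
  clear (1,0): R1 −= (4)R0 → (0, 2, 3, 0)
  clear (2,0): R2 −= (3)R0 → (0, 2, 0, 0)
pivot(1,1)=2: scale R1 → (0, 1, 4, 0)
  clear (0,1): R0 −= (3)R1 → (1, 0, 2, 2)
  clear (2,1): R2 −= (2)R1 → (0, 0, 2, 0)
pivot(2,2)=2: scale R2 → (0, 0, 1, 0)
  clear (0,2): R0 −= (2)R2 → (1, 0, 0, 2)
  clear (1,2): R1 −= (4)R2 → (0, 1, 0, 0)

rank = 3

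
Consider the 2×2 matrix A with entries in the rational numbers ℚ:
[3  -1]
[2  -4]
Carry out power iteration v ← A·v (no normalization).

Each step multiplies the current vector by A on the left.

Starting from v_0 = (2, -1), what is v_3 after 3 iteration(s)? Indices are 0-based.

v_0 = (2, -1).
v_1 = A·v_0 = (7, 8).
v_2 = A·v_1 = (13, -18).
v_3 = A·v_2 = (57, 98).

v_3 = (57, 98)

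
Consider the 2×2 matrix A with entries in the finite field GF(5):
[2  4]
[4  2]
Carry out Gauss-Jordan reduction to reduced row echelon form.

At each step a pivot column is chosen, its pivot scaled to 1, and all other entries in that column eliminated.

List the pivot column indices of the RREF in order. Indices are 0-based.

pivot columns: 0, 1

[1] R0 /= 2  ⇒  (1, 2)
     R1 -= 4·R0  ⇒  (0, 4)
[2] R1 /= 4  ⇒  (0, 1)
     R0 -= 2·R1  ⇒  (1, 0)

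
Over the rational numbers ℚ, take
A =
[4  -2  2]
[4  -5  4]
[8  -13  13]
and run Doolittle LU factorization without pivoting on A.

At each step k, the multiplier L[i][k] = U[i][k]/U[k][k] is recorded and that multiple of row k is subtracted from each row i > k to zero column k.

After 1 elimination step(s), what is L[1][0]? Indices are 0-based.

k=0: U[0][0]=4
  eliminate (1,0): mult=1, new row 1: (0, -3, 2); set L[1][0]=1
  eliminate (2,0): mult=2, new row 2: (0, -9, 9); set L[2][0]=2

L[1][0] = 1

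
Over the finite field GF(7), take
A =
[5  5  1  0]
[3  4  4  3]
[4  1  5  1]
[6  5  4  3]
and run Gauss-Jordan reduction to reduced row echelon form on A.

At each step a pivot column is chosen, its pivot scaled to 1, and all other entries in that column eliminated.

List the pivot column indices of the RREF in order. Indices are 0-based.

step 1: normalize row 0 (÷5) = (1, 1, 3, 0)
  row 1: subtract 3×row0 = (0, 1, 2, 3)
  row 2: subtract 4×row0 = (0, 4, 0, 1)
  row 3: subtract 6×row0 = (0, 6, 0, 3)
step 2: normalize row 1 (÷1) = (0, 1, 2, 3)
  row 0: subtract 1×row1 = (1, 0, 1, 4)
  row 2: subtract 4×row1 = (0, 0, 6, 3)
  row 3: subtract 6×row1 = (0, 0, 2, 6)
step 3: normalize row 2 (÷6) = (0, 0, 1, 4)
  row 0: subtract 1×row2 = (1, 0, 0, 0)
  row 1: subtract 2×row2 = (0, 1, 0, 2)
  row 3: subtract 2×row2 = (0, 0, 0, 5)
step 4: normalize row 3 (÷5) = (0, 0, 0, 1)
  row 1: subtract 2×row3 = (0, 1, 0, 0)
  row 2: subtract 4×row3 = (0, 0, 1, 0)

pivot columns: 0, 1, 2, 3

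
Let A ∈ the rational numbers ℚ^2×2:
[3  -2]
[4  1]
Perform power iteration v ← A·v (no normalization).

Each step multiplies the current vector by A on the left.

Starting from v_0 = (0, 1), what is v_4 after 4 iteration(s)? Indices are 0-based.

v_0 = (0, 1).
v_1 = A·v_0 = (-2, 1).
v_2 = A·v_1 = (-8, -7).
v_3 = A·v_2 = (-10, -39).
v_4 = A·v_3 = (48, -79).

v_4 = (48, -79)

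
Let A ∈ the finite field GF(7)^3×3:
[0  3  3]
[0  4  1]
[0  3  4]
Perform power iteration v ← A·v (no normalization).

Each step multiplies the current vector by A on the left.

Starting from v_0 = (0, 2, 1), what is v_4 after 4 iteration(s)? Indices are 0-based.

v_4 = (4, 3, 4)

v_0 = (0, 2, 1).
v_1 = A·v_0 = (2, 2, 3).
v_2 = A·v_1 = (1, 4, 4).
v_3 = A·v_2 = (3, 6, 0).
v_4 = A·v_3 = (4, 3, 4).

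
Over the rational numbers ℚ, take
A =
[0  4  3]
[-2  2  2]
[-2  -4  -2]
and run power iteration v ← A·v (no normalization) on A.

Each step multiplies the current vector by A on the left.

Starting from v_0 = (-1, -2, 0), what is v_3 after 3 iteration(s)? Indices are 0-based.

v_3 = (140, 28, -180)

v_0 = (-1, -2, 0).
v_1 = A·v_0 = (-8, -2, 10).
v_2 = A·v_1 = (22, 32, 4).
v_3 = A·v_2 = (140, 28, -180).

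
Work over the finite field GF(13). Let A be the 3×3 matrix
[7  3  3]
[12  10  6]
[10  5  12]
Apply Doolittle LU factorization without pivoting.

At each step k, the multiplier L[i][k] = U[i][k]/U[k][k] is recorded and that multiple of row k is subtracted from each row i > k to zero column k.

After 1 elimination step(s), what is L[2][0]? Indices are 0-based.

L[2][0] = 7

Step 1: pivot at (0,0) is 7.
  row1 ← row1 − (11)·row0  ⇒  L[1][0]=11, U row1=(0, 3, 12)
  row2 ← row2 − (7)·row0  ⇒  L[2][0]=7, U row2=(0, 10, 4)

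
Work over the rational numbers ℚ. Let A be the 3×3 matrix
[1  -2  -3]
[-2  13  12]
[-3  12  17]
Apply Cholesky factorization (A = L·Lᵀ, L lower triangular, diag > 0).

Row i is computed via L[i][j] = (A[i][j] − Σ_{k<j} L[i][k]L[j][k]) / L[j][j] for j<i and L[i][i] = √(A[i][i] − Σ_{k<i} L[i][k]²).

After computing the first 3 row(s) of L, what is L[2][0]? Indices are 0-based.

Step 1: L[0][0] = √(1) = 1.
  L[1][0] = (-2) / L[0][0] = -2.
Step 2: L[1][1] = √(9) = 3.
  L[2][0] = (-3) / L[0][0] = -3.
  L[2][1] = (6) / L[1][1] = 2.
Step 3: L[2][2] = √(4) = 2.

L[2][0] = -3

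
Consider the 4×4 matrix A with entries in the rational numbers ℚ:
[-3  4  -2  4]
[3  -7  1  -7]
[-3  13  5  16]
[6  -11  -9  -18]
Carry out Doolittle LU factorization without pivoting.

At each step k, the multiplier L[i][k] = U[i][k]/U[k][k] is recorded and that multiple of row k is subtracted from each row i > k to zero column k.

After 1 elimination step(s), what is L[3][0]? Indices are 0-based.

[col 0] pivot -3
  R1 -= -1*R0 → (0, -3, -1, -3)  (L[1][0] := -1)
  R2 -= 1*R0 → (0, 9, 7, 12)  (L[2][0] := 1)
  R3 -= -2*R0 → (0, -3, -13, -10)  (L[3][0] := -2)

L[3][0] = -2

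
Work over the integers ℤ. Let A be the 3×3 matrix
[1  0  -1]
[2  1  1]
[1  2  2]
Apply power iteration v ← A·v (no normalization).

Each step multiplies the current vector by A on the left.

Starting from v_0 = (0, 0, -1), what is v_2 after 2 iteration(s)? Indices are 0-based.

v_0 = (0, 0, -1).
v_1 = A·v_0 = (1, -1, -2).
v_2 = A·v_1 = (3, -1, -5).

v_2 = (3, -1, -5)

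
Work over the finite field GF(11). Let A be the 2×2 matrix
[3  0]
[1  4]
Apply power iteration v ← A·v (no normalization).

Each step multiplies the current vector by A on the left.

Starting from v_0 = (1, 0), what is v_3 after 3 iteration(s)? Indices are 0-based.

v_3 = (5, 4)

v_0 = (1, 0).
v_1 = A·v_0 = (3, 1).
v_2 = A·v_1 = (9, 7).
v_3 = A·v_2 = (5, 4).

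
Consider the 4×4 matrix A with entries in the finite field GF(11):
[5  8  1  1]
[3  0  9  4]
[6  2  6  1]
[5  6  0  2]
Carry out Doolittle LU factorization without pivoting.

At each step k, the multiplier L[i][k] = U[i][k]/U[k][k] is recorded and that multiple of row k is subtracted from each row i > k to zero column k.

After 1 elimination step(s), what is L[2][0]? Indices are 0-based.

Step 1: pivot at (0,0) is 5.
  row1 ← row1 − (5)·row0  ⇒  L[1][0]=5, U row1=(0, 4, 4, 10)
  row2 ← row2 − (10)·row0  ⇒  L[2][0]=10, U row2=(0, 10, 7, 2)
  row3 ← row3 − (1)·row0  ⇒  L[3][0]=1, U row3=(0, 9, 10, 1)

L[2][0] = 10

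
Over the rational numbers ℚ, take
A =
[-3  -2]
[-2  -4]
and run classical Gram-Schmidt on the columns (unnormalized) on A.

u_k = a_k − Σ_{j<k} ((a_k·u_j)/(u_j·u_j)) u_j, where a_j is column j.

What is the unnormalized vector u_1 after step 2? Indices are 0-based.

Step 1: u_0 = a_0 = (-3, -2).
Step 2: u_1 = a_1 − (14/13)·u_0 = (16/13, -24/13).

u_1 = (16/13, -24/13)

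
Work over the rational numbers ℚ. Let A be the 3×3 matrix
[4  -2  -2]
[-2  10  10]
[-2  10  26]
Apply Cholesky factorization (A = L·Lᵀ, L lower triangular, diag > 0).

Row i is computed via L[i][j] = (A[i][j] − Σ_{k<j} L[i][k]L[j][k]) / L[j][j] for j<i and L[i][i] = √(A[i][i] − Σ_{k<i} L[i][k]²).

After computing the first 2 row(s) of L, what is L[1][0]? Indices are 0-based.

Step 1: L[0][0] = √(4) = 2.
  L[1][0] = (-2) / L[0][0] = -1.
Step 2: L[1][1] = √(9) = 3.

L[1][0] = -1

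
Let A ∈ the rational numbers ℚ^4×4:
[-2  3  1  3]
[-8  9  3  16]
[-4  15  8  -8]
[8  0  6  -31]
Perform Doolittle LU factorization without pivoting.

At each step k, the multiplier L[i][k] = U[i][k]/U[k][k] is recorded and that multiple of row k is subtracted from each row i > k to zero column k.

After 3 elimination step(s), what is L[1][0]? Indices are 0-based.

L[1][0] = 4

Step 1: pivot at (0,0) is -2.
  row1 ← row1 − (4)·row0  ⇒  L[1][0]=4, U row1=(0, -3, -1, 4)
  row2 ← row2 − (2)·row0  ⇒  L[2][0]=2, U row2=(0, 9, 6, -14)
  row3 ← row3 − (-4)·row0  ⇒  L[3][0]=-4, U row3=(0, 12, 10, -19)
Step 2: pivot at (1,1) is -3.
  row2 ← row2 − (-3)·row1  ⇒  L[2][1]=-3, U row2=(0, 0, 3, -2)
  row3 ← row3 − (-4)·row1  ⇒  L[3][1]=-4, U row3=(0, 0, 6, -3)
Step 3: pivot at (2,2) is 3.
  row3 ← row3 − (2)·row2  ⇒  L[3][2]=2, U row3=(0, 0, 0, 1)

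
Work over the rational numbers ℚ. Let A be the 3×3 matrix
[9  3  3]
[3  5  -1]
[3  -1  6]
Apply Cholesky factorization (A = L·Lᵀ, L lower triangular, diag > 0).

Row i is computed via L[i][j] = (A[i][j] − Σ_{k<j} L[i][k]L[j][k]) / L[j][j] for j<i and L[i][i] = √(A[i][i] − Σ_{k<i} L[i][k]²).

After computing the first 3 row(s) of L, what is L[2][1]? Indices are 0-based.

L[2][1] = -1

Step 1: L[0][0] = √(9) = 3.
  L[1][0] = (3) / L[0][0] = 1.
Step 2: L[1][1] = √(4) = 2.
  L[2][0] = (3) / L[0][0] = 1.
  L[2][1] = (-2) / L[1][1] = -1.
Step 3: L[2][2] = √(4) = 2.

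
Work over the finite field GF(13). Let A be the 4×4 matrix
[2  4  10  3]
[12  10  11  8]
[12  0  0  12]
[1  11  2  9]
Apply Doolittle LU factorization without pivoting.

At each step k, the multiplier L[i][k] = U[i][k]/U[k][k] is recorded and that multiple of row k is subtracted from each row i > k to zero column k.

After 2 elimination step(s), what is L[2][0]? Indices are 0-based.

L[2][0] = 6

[col 0] pivot 2
  R1 -= 6*R0 → (0, 12, 3, 3)  (L[1][0] := 6)
  R2 -= 6*R0 → (0, 2, 5, 7)  (L[2][0] := 6)
  R3 -= 7*R0 → (0, 9, 10, 1)  (L[3][0] := 7)
[col 1] pivot 12
  R2 -= 11*R1 → (0, 0, 11, 0)  (L[2][1] := 11)
  R3 -= 4*R1 → (0, 0, 11, 2)  (L[3][1] := 4)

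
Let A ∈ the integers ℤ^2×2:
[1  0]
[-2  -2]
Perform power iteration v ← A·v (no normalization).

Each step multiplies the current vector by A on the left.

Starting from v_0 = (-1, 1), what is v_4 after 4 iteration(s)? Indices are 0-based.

v_0 = (-1, 1).
v_1 = A·v_0 = (-1, 0).
v_2 = A·v_1 = (-1, 2).
v_3 = A·v_2 = (-1, -2).
v_4 = A·v_3 = (-1, 6).

v_4 = (-1, 6)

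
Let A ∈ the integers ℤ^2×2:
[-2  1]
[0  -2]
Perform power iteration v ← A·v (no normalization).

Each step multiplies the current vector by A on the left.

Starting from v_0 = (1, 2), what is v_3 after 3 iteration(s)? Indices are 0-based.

v_3 = (16, -16)

v_0 = (1, 2).
v_1 = A·v_0 = (0, -4).
v_2 = A·v_1 = (-4, 8).
v_3 = A·v_2 = (16, -16).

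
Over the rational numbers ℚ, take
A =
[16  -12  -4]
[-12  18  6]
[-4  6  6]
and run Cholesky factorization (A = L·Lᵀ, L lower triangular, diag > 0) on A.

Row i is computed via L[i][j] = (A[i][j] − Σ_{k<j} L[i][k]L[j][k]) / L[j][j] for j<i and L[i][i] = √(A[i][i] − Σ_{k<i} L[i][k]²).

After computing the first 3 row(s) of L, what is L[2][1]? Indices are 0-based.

L[2][1] = 1

Step 1: L[0][0] = √(16) = 4.
  L[1][0] = (-12) / L[0][0] = -3.
Step 2: L[1][1] = √(9) = 3.
  L[2][0] = (-4) / L[0][0] = -1.
  L[2][1] = (3) / L[1][1] = 1.
Step 3: L[2][2] = √(4) = 2.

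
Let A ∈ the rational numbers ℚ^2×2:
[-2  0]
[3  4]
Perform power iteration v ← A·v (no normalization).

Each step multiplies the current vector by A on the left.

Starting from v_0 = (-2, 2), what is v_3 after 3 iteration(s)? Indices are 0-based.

v_0 = (-2, 2).
v_1 = A·v_0 = (4, 2).
v_2 = A·v_1 = (-8, 20).
v_3 = A·v_2 = (16, 56).

v_3 = (16, 56)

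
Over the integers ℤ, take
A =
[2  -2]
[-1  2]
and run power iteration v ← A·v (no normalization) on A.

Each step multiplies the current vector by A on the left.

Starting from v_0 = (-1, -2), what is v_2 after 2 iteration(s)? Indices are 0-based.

v_0 = (-1, -2).
v_1 = A·v_0 = (2, -3).
v_2 = A·v_1 = (10, -8).

v_2 = (10, -8)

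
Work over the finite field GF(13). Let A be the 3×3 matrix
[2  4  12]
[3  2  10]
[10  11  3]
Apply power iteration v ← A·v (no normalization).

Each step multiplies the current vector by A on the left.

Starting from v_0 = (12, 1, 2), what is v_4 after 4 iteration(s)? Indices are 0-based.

v_0 = (12, 1, 2).
v_1 = A·v_0 = (0, 6, 7).
v_2 = A·v_1 = (4, 4, 9).
v_3 = A·v_2 = (2, 6, 7).
v_4 = A·v_3 = (8, 10, 3).

v_4 = (8, 10, 3)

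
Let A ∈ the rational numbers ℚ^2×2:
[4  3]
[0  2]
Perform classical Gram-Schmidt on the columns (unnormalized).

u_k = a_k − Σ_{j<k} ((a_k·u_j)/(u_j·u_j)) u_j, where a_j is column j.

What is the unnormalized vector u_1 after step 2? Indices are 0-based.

Step 1: u_0 = a_0 = (4, 0).
Step 2: u_1 = a_1 − (3/4)·u_0 = (0, 2).

u_1 = (0, 2)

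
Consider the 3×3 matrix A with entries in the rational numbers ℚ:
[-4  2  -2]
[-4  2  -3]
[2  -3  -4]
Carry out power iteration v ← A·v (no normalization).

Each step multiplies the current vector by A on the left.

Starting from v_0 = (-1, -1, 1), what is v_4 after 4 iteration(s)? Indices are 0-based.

v_4 = (180, 253, 369)

v_0 = (-1, -1, 1).
v_1 = A·v_0 = (0, -1, -3).
v_2 = A·v_1 = (4, 7, 15).
v_3 = A·v_2 = (-32, -47, -73).
v_4 = A·v_3 = (180, 253, 369).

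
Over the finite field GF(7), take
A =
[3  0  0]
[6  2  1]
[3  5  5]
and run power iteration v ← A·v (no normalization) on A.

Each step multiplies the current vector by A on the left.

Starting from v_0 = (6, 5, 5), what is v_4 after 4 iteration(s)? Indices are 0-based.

v_0 = (6, 5, 5).
v_1 = A·v_0 = (4, 2, 5).
v_2 = A·v_1 = (5, 5, 5).
v_3 = A·v_2 = (1, 3, 2).
v_4 = A·v_3 = (3, 0, 0).

v_4 = (3, 0, 0)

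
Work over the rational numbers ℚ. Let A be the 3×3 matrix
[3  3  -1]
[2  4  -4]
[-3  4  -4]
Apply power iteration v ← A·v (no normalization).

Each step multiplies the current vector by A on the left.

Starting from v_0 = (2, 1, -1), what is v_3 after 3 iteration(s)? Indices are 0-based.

v_3 = (362, 328, 8)

v_0 = (2, 1, -1).
v_1 = A·v_0 = (10, 12, 2).
v_2 = A·v_1 = (64, 60, 10).
v_3 = A·v_2 = (362, 328, 8).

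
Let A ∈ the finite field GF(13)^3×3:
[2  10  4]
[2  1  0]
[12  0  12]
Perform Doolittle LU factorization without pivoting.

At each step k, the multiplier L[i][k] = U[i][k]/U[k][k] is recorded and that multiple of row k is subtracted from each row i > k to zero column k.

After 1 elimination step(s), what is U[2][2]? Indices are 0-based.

[col 0] pivot 2
  R1 -= 1*R0 → (0, 4, 9)  (L[1][0] := 1)
  R2 -= 6*R0 → (0, 5, 1)  (L[2][0] := 6)

U[2][2] = 1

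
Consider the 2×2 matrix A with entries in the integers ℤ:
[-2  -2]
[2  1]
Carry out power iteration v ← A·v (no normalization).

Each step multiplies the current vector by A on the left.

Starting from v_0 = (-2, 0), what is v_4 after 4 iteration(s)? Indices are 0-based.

v_0 = (-2, 0).
v_1 = A·v_0 = (4, -4).
v_2 = A·v_1 = (0, 4).
v_3 = A·v_2 = (-8, 4).
v_4 = A·v_3 = (8, -12).

v_4 = (8, -12)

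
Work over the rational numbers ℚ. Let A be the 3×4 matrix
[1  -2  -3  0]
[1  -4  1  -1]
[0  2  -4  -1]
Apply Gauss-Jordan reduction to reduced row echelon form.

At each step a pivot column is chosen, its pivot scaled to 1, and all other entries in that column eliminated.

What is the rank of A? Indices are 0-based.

pivot(0,0)=1: scale R0 → (1, -2, -3, 0)
  clear (1,0): R1 −= (1)R0 → (0, -2, 4, -1)
pivot(1,1)=-2: scale R1 → (0, 1, -2, 1/2)
  clear (0,1): R0 −= (-2)R1 → (1, 0, -7, 1)
  clear (2,1): R2 −= (2)R1 → (0, 0, 0, -2)
col 2: no nonzero at/below row 2; advance.
pivot(2,3)=-2: scale R2 → (0, 0, 0, 1)
  clear (0,3): R0 −= (1)R2 → (1, 0, -7, 0)
  clear (1,3): R1 −= (1/2)R2 → (0, 1, -2, 0)

rank = 3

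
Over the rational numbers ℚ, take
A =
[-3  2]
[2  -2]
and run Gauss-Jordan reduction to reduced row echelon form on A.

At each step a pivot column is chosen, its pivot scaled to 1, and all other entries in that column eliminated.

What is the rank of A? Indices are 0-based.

rank = 2

[1] R0 /= -3  ⇒  (1, -2/3)
     R1 -= 2·R0  ⇒  (0, -2/3)
[2] R1 /= -2/3  ⇒  (0, 1)
     R0 -= -2/3·R1  ⇒  (1, 0)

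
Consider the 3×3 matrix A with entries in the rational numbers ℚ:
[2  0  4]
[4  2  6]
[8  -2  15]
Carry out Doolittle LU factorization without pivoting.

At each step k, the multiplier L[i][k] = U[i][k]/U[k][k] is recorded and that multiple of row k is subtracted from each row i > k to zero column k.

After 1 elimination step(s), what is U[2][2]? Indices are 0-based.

U[2][2] = -1

k=0: U[0][0]=2
  eliminate (1,0): mult=2, new row 1: (0, 2, -2); set L[1][0]=2
  eliminate (2,0): mult=4, new row 2: (0, -2, -1); set L[2][0]=4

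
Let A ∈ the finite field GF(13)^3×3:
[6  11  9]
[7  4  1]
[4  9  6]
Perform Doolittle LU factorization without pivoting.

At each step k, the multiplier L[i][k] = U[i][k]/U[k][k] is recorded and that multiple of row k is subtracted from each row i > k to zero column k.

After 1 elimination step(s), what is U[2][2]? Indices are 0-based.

U[2][2] = 0

Step 1: pivot at (0,0) is 6.
  row1 ← row1 − (12)·row0  ⇒  L[1][0]=12, U row1=(0, 2, 10)
  row2 ← row2 − (5)·row0  ⇒  L[2][0]=5, U row2=(0, 6, 0)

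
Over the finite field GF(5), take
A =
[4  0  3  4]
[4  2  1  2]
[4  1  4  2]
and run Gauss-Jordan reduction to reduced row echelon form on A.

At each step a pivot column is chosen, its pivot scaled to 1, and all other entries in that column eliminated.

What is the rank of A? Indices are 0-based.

rank = 3

pivot(0,0)=4: scale R0 → (1, 0, 2, 1)
  clear (1,0): R1 −= (4)R0 → (0, 2, 3, 3)
  clear (2,0): R2 −= (4)R0 → (0, 1, 1, 3)
pivot(1,1)=2: scale R1 → (0, 1, 4, 4)
  clear (2,1): R2 −= (1)R1 → (0, 0, 2, 4)
pivot(2,2)=2: scale R2 → (0, 0, 1, 2)
  clear (0,2): R0 −= (2)R2 → (1, 0, 0, 2)
  clear (1,2): R1 −= (4)R2 → (0, 1, 0, 1)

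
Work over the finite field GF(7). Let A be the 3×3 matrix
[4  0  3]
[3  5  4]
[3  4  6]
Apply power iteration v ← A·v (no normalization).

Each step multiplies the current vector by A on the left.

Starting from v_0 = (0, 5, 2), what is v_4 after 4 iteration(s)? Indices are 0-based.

v_0 = (0, 5, 2).
v_1 = A·v_0 = (6, 5, 4).
v_2 = A·v_1 = (1, 3, 6).
v_3 = A·v_2 = (1, 0, 2).
v_4 = A·v_3 = (3, 4, 1).

v_4 = (3, 4, 1)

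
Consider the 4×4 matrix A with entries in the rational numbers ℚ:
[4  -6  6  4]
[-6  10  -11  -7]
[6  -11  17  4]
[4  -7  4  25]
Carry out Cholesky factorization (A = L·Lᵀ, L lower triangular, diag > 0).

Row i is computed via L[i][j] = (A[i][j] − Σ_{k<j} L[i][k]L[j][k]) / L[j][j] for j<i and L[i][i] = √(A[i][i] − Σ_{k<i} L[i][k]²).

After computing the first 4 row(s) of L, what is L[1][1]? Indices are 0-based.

Step 1: L[0][0] = √(4) = 2.
  L[1][0] = (-6) / L[0][0] = -3.
Step 2: L[1][1] = √(1) = 1.
  L[2][0] = (6) / L[0][0] = 3.
  L[2][1] = (-2) / L[1][1] = -2.
Step 3: L[2][2] = √(4) = 2.
  L[3][0] = (4) / L[0][0] = 2.
  L[3][1] = (-1) / L[1][1] = -1.
  L[3][2] = (-4) / L[2][2] = -2.
Step 4: L[3][3] = √(16) = 4.

L[1][1] = 1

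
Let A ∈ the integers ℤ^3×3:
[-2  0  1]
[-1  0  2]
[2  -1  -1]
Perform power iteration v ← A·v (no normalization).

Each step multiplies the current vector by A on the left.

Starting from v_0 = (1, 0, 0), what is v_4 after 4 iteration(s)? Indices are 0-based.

v_4 = (45, 39, -29)

v_0 = (1, 0, 0).
v_1 = A·v_0 = (-2, -1, 2).
v_2 = A·v_1 = (6, 6, -5).
v_3 = A·v_2 = (-17, -16, 11).
v_4 = A·v_3 = (45, 39, -29).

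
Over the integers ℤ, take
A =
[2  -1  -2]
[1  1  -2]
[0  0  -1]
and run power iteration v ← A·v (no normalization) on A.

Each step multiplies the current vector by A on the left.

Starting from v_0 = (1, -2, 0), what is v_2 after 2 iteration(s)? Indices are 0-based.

v_0 = (1, -2, 0).
v_1 = A·v_0 = (4, -1, 0).
v_2 = A·v_1 = (9, 3, 0).

v_2 = (9, 3, 0)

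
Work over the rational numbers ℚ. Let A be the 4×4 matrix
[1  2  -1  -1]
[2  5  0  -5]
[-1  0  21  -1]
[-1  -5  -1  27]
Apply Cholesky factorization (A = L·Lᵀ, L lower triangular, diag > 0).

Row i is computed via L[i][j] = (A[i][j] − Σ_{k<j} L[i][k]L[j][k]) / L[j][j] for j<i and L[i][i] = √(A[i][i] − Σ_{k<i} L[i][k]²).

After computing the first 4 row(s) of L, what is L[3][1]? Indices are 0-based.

L[3][1] = -3

Step 1: L[0][0] = √(1) = 1.
  L[1][0] = (2) / L[0][0] = 2.
Step 2: L[1][1] = √(1) = 1.
  L[2][0] = (-1) / L[0][0] = -1.
  L[2][1] = (2) / L[1][1] = 2.
Step 3: L[2][2] = √(16) = 4.
  L[3][0] = (-1) / L[0][0] = -1.
  L[3][1] = (-3) / L[1][1] = -3.
  L[3][2] = (4) / L[2][2] = 1.
Step 4: L[3][3] = √(16) = 4.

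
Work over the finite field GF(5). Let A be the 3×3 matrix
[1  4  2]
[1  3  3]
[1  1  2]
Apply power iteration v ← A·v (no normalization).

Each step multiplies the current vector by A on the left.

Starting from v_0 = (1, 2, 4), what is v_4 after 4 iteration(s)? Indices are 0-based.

v_0 = (1, 2, 4).
v_1 = A·v_0 = (2, 4, 1).
v_2 = A·v_1 = (0, 2, 3).
v_3 = A·v_2 = (4, 0, 3).
v_4 = A·v_3 = (0, 3, 0).

v_4 = (0, 3, 0)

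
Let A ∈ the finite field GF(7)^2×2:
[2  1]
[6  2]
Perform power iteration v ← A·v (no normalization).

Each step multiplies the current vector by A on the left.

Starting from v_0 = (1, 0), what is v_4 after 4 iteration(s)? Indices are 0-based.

v_0 = (1, 0).
v_1 = A·v_0 = (2, 6).
v_2 = A·v_1 = (3, 3).
v_3 = A·v_2 = (2, 3).
v_4 = A·v_3 = (0, 4).

v_4 = (0, 4)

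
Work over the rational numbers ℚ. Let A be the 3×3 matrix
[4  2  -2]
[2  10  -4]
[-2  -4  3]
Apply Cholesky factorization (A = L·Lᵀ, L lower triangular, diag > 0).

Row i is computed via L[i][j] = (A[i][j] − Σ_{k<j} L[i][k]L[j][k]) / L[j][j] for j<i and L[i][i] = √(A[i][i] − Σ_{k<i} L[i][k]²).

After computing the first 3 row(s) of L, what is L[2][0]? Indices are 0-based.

L[2][0] = -1

Step 1: L[0][0] = √(4) = 2.
  L[1][0] = (2) / L[0][0] = 1.
Step 2: L[1][1] = √(9) = 3.
  L[2][0] = (-2) / L[0][0] = -1.
  L[2][1] = (-3) / L[1][1] = -1.
Step 3: L[2][2] = √(1) = 1.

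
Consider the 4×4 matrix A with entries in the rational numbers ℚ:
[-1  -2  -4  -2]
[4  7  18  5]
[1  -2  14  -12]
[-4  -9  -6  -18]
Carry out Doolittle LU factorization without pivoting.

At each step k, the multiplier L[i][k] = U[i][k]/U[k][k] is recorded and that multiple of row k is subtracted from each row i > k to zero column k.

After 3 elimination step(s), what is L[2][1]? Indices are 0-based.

k=0: U[0][0]=-1
  eliminate (1,0): mult=-4, new row 1: (0, -1, 2, -3); set L[1][0]=-4
  eliminate (2,0): mult=-1, new row 2: (0, -4, 10, -14); set L[2][0]=-1
  eliminate (3,0): mult=4, new row 3: (0, -1, 10, -10); set L[3][0]=4
k=1: U[1][1]=-1
  eliminate (2,1): mult=4, new row 2: (0, 0, 2, -2); set L[2][1]=4
  eliminate (3,1): mult=1, new row 3: (0, 0, 8, -7); set L[3][1]=1
k=2: U[2][2]=2
  eliminate (3,2): mult=4, new row 3: (0, 0, 0, 1); set L[3][2]=4

L[2][1] = 4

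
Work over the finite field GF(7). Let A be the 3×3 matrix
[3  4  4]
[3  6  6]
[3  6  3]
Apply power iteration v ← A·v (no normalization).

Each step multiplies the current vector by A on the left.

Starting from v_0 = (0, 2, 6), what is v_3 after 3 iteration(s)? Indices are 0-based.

v_0 = (0, 2, 6).
v_1 = A·v_0 = (4, 6, 2).
v_2 = A·v_1 = (2, 4, 5).
v_3 = A·v_2 = (0, 4, 3).

v_3 = (0, 4, 3)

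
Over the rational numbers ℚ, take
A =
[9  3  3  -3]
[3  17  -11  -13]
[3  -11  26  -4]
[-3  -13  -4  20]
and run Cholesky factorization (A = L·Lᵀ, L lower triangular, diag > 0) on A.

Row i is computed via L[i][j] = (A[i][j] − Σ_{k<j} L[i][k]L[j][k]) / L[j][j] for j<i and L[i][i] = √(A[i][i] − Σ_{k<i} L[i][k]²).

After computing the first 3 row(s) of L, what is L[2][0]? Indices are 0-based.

L[2][0] = 1

Step 1: L[0][0] = √(9) = 3.
  L[1][0] = (3) / L[0][0] = 1.
Step 2: L[1][1] = √(16) = 4.
  L[2][0] = (3) / L[0][0] = 1.
  L[2][1] = (-12) / L[1][1] = -3.
Step 3: L[2][2] = √(16) = 4.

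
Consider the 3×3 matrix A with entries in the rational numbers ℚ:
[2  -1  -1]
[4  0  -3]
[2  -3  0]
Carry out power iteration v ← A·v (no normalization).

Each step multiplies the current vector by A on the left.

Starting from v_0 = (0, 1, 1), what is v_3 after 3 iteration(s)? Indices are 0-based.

v_0 = (0, 1, 1).
v_1 = A·v_0 = (-2, -3, -3).
v_2 = A·v_1 = (2, 1, 5).
v_3 = A·v_2 = (-2, -7, 1).

v_3 = (-2, -7, 1)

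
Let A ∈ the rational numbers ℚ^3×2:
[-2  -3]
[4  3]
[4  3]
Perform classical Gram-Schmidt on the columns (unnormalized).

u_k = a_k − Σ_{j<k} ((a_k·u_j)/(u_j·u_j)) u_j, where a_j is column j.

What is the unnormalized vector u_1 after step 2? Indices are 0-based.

Step 1: u_0 = a_0 = (-2, 4, 4).
Step 2: u_1 = a_1 − (5/6)·u_0 = (-4/3, -1/3, -1/3).

u_1 = (-4/3, -1/3, -1/3)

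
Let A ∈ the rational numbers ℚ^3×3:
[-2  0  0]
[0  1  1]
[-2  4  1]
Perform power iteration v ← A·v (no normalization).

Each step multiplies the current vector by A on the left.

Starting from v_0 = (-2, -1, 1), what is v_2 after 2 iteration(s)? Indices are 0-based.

v_0 = (-2, -1, 1).
v_1 = A·v_0 = (4, 0, 1).
v_2 = A·v_1 = (-8, 1, -7).

v_2 = (-8, 1, -7)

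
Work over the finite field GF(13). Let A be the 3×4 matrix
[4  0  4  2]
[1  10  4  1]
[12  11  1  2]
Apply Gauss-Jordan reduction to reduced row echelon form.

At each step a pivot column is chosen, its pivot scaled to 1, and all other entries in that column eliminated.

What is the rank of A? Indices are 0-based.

step 1: normalize row 0 (÷4) = (1, 0, 1, 7)
  row 1: subtract 1×row0 = (0, 10, 3, 7)
  row 2: subtract 12×row0 = (0, 11, 2, 9)
step 2: normalize row 1 (÷10) = (0, 1, 12, 2)
  row 2: subtract 11×row1 = (0, 0, 0, 0)
skip col 2 (zero from row 2)
skip col 3 (zero from row 2)

rank = 2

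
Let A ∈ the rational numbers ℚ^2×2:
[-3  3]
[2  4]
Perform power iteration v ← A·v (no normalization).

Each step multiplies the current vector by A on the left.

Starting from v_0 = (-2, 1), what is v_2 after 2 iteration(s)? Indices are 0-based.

v_0 = (-2, 1).
v_1 = A·v_0 = (9, 0).
v_2 = A·v_1 = (-27, 18).

v_2 = (-27, 18)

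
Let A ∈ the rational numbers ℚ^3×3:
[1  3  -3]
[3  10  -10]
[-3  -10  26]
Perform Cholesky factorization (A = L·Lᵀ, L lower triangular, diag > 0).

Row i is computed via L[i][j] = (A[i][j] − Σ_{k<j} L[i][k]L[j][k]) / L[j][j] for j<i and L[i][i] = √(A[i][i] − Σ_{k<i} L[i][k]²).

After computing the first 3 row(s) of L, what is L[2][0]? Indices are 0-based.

Step 1: L[0][0] = √(1) = 1.
  L[1][0] = (3) / L[0][0] = 3.
Step 2: L[1][1] = √(1) = 1.
  L[2][0] = (-3) / L[0][0] = -3.
  L[2][1] = (-1) / L[1][1] = -1.
Step 3: L[2][2] = √(16) = 4.

L[2][0] = -3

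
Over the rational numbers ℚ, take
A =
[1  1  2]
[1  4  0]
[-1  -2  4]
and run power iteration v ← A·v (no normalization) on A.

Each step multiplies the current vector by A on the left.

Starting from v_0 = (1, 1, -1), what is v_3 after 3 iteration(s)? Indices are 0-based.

v_3 = (-65, 71, -183)

v_0 = (1, 1, -1).
v_1 = A·v_0 = (0, 5, -7).
v_2 = A·v_1 = (-9, 20, -38).
v_3 = A·v_2 = (-65, 71, -183).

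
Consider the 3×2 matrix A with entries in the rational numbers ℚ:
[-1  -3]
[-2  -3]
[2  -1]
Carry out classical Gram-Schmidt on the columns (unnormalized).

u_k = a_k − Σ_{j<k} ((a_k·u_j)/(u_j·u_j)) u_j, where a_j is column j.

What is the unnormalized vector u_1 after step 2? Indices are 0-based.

u_1 = (-20/9, -13/9, -23/9)

Step 1: u_0 = a_0 = (-1, -2, 2).
Step 2: u_1 = a_1 − (7/9)·u_0 = (-20/9, -13/9, -23/9).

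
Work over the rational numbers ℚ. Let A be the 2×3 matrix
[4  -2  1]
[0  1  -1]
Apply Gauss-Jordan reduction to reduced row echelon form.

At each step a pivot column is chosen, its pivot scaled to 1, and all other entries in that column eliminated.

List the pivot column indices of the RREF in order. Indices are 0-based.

pivot columns: 0, 1

step 1: normalize row 0 (÷4) = (1, -1/2, 1/4)
step 2: normalize row 1 (÷1) = (0, 1, -1)
  row 0: subtract -1/2×row1 = (1, 0, -1/4)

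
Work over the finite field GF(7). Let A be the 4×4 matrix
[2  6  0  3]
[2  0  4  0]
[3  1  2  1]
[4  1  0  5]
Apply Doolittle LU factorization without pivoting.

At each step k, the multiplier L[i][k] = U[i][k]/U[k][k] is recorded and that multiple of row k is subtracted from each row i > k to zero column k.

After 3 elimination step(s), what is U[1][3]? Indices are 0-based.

U[1][3] = 4

k=0: U[0][0]=2
  eliminate (1,0): mult=1, new row 1: (0, 1, 4, 4); set L[1][0]=1
  eliminate (2,0): mult=5, new row 2: (0, 6, 2, 0); set L[2][0]=5
  eliminate (3,0): mult=2, new row 3: (0, 3, 0, 6); set L[3][0]=2
k=1: U[1][1]=1
  eliminate (2,1): mult=6, new row 2: (0, 0, 6, 4); set L[2][1]=6
  eliminate (3,1): mult=3, new row 3: (0, 0, 2, 1); set L[3][1]=3
k=2: U[2][2]=6
  eliminate (3,2): mult=5, new row 3: (0, 0, 0, 2); set L[3][2]=5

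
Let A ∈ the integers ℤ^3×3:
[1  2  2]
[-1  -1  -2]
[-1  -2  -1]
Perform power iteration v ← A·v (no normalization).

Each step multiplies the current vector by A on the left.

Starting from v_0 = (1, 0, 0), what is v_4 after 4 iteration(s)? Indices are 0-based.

v_0 = (1, 0, 0).
v_1 = A·v_0 = (1, -1, -1).
v_2 = A·v_1 = (-3, 2, 2).
v_3 = A·v_2 = (5, -3, -3).
v_4 = A·v_3 = (-7, 4, 4).

v_4 = (-7, 4, 4)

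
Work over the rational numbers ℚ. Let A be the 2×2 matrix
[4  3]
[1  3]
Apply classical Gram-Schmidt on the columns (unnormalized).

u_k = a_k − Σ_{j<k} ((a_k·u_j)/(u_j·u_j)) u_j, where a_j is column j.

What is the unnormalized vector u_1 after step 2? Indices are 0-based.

u_1 = (-9/17, 36/17)

Step 1: u_0 = a_0 = (4, 1).
Step 2: u_1 = a_1 − (15/17)·u_0 = (-9/17, 36/17).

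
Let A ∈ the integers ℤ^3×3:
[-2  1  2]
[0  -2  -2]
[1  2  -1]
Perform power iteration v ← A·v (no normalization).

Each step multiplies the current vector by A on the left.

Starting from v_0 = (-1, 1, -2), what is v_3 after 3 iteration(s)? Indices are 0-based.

v_3 = (-30, 20, -10)

v_0 = (-1, 1, -2).
v_1 = A·v_0 = (-1, 2, 3).
v_2 = A·v_1 = (10, -10, 0).
v_3 = A·v_2 = (-30, 20, -10).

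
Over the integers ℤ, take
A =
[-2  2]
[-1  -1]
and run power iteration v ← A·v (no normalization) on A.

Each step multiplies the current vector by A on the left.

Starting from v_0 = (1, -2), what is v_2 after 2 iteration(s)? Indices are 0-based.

v_0 = (1, -2).
v_1 = A·v_0 = (-6, 1).
v_2 = A·v_1 = (14, 5).

v_2 = (14, 5)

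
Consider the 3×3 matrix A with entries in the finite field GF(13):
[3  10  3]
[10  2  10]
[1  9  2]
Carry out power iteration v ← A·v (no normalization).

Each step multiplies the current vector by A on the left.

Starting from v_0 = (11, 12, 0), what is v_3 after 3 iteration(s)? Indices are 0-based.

v_0 = (11, 12, 0).
v_1 = A·v_0 = (10, 4, 2).
v_2 = A·v_1 = (11, 11, 11).
v_3 = A·v_2 = (7, 8, 2).

v_3 = (7, 8, 2)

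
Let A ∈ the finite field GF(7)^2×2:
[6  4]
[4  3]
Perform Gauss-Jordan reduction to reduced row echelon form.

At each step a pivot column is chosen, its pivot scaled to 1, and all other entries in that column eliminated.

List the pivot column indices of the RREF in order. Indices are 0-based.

step 1: normalize row 0 (÷6) = (1, 3)
  row 1: subtract 4×row0 = (0, 5)
step 2: normalize row 1 (÷5) = (0, 1)
  row 0: subtract 3×row1 = (1, 0)

pivot columns: 0, 1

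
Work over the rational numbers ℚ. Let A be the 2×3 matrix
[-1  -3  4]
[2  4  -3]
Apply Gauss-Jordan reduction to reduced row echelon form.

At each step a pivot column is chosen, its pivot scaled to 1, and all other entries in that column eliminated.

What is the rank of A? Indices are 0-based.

rank = 2

[1] R0 /= -1  ⇒  (1, 3, -4)
     R1 -= 2·R0  ⇒  (0, -2, 5)
[2] R1 /= -2  ⇒  (0, 1, -5/2)
     R0 -= 3·R1  ⇒  (1, 0, 7/2)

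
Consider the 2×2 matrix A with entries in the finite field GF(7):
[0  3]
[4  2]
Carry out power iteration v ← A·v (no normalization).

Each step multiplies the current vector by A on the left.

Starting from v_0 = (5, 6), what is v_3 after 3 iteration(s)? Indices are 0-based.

v_3 = (2, 5)

v_0 = (5, 6).
v_1 = A·v_0 = (4, 4).
v_2 = A·v_1 = (5, 3).
v_3 = A·v_2 = (2, 5).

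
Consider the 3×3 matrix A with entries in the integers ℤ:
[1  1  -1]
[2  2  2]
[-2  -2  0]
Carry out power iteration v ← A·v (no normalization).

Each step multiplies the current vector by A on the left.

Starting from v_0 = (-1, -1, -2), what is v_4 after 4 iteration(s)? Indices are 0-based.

v_0 = (-1, -1, -2).
v_1 = A·v_0 = (0, -8, 4).
v_2 = A·v_1 = (-12, -8, 16).
v_3 = A·v_2 = (-36, -8, 40).
v_4 = A·v_3 = (-84, -8, 88).

v_4 = (-84, -8, 88)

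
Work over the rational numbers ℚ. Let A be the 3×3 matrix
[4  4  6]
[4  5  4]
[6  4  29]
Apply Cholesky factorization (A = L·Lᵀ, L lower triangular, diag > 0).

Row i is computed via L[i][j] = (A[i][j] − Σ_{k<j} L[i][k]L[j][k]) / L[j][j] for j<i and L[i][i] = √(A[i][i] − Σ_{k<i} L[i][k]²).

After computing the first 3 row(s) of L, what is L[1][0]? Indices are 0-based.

L[1][0] = 2

Step 1: L[0][0] = √(4) = 2.
  L[1][0] = (4) / L[0][0] = 2.
Step 2: L[1][1] = √(1) = 1.
  L[2][0] = (6) / L[0][0] = 3.
  L[2][1] = (-2) / L[1][1] = -2.
Step 3: L[2][2] = √(16) = 4.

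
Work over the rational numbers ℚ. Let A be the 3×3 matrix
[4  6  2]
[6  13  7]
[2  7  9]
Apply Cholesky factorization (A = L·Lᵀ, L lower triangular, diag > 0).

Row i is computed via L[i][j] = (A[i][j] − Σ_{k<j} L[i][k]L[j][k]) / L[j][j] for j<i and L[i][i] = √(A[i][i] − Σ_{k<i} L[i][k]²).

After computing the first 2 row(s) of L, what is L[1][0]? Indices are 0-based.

L[1][0] = 3

Step 1: L[0][0] = √(4) = 2.
  L[1][0] = (6) / L[0][0] = 3.
Step 2: L[1][1] = √(4) = 2.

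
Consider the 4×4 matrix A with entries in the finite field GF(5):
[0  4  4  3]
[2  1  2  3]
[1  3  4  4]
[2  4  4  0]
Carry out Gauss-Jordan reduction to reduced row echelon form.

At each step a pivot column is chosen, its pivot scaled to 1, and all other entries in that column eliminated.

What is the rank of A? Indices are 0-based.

pivot(0,0): swap R0↔R1
pivot(0,0)=2: scale R0 → (1, 3, 1, 4)
  clear (2,0): R2 −= (1)R0 → (0, 0, 3, 0)
  clear (3,0): R3 −= (2)R0 → (0, 3, 2, 2)
pivot(1,1)=4: scale R1 → (0, 1, 1, 2)
  clear (0,1): R0 −= (3)R1 → (1, 0, 3, 3)
  clear (3,1): R3 −= (3)R1 → (0, 0, 4, 1)
pivot(2,2)=3: scale R2 → (0, 0, 1, 0)
  clear (0,2): R0 −= (3)R2 → (1, 0, 0, 3)
  clear (1,2): R1 −= (1)R2 → (0, 1, 0, 2)
  clear (3,2): R3 −= (4)R2 → (0, 0, 0, 1)
pivot(3,3)=1: scale R3 → (0, 0, 0, 1)
  clear (0,3): R0 −= (3)R3 → (1, 0, 0, 0)
  clear (1,3): R1 −= (2)R3 → (0, 1, 0, 0)

rank = 4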